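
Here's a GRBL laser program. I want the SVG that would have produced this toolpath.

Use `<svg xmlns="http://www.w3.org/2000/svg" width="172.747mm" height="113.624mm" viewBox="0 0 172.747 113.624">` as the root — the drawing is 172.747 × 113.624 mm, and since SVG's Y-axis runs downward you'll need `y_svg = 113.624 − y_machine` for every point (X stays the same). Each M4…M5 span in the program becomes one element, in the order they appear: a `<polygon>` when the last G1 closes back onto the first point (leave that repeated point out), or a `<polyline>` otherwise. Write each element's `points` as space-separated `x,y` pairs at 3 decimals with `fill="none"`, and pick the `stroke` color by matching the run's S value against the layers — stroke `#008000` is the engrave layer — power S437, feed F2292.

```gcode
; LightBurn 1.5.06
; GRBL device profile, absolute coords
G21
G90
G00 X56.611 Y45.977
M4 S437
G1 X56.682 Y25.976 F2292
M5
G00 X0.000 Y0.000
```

<svg xmlns="http://www.w3.org/2000/svg" width="172.747mm" height="113.624mm" viewBox="0 0 172.747 113.624">
  <polyline points="56.611,67.647 56.682,87.648" fill="none" stroke="#008000"/>
</svg>

Each laser-on run becomes one SVG element. Flip Y back into SVG space with y_svg = 113.624 − y_machine. Every run uses S437, so all elements get stroke `#008000` (engrave).

Run 1: The run is open, so emit a `<polyline>` with points (Y-flipped): 56.611,67.647 56.682,87.648.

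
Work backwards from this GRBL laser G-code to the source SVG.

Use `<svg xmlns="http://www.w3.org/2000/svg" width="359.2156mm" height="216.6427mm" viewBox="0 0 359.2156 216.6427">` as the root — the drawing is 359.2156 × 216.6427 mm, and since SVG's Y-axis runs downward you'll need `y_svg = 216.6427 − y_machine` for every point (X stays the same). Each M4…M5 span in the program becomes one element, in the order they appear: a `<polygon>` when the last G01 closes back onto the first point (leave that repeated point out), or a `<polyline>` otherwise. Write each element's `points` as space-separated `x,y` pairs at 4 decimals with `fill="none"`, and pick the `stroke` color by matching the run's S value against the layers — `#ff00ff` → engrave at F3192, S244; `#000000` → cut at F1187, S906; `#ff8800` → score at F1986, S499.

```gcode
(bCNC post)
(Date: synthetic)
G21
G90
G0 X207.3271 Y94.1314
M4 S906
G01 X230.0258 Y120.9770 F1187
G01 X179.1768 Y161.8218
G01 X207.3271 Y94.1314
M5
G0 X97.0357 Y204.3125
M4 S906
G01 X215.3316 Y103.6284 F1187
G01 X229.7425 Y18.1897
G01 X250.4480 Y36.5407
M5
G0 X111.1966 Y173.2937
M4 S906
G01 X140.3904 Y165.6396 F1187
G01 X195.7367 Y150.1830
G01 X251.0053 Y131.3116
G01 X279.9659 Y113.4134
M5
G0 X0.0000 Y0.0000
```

y_svg = 216.6427 − y_m. Every run uses S906, so all elements get stroke `#000000` (cut).

[1] closed run; points: 207.3271,122.5113 230.0258,95.6657 179.1768,54.8209

[2] open run; points: 97.0357,12.3302 215.3316,113.0143 229.7425,198.4530 250.4480,180.1020

[3] open run; points: 111.1966,43.3490 140.3904,51.0031 195.7367,66.4597 251.0053,85.3311 279.9659,103.2293

<svg xmlns="http://www.w3.org/2000/svg" width="359.2156mm" height="216.6427mm" viewBox="0 0 359.2156 216.6427">
  <polygon points="207.3271,122.5113 230.0258,95.6657 179.1768,54.8209" fill="none" stroke="#000000"/>
  <polyline points="97.0357,12.3302 215.3316,113.0143 229.7425,198.4530 250.4480,180.1020" fill="none" stroke="#000000"/>
  <polyline points="111.1966,43.3490 140.3904,51.0031 195.7367,66.4597 251.0053,85.3311 279.9659,103.2293" fill="none" stroke="#000000"/>
</svg>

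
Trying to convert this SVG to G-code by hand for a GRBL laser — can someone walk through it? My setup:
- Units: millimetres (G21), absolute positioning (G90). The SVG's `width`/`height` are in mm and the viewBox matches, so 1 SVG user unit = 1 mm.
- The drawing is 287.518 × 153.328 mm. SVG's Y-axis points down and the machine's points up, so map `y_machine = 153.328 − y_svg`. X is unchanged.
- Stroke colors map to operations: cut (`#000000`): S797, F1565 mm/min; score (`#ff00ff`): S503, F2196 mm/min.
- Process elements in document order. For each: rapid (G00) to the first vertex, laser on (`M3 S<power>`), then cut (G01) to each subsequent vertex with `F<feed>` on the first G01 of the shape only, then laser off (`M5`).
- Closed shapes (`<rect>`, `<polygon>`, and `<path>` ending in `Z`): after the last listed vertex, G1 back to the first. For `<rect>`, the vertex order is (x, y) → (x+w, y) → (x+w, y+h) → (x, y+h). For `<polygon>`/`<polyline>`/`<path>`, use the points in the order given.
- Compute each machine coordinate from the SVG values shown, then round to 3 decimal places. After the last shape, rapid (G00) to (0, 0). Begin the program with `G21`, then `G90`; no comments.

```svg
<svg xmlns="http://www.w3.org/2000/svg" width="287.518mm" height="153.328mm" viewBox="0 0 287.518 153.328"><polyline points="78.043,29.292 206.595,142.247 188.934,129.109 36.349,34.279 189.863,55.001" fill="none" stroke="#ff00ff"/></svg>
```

G21
G90
G00 X78.043 Y124.036
M3 S503
G01 X206.595 Y11.081 F2196
G01 X188.934 Y24.219
G01 X36.349 Y119.049
G01 X189.863 Y98.327
M5
G00 X0.000 Y0.000

viewBox `0 0 287.518 153.328` with mm width/height → 1 unit = 1 mm. Flip: y_m = 153.328 − y_svg.

**Shape 1** — `<polyline>` open polyline, stroke `#ff00ff` → score (S503, F2196). Machine vertices: (78.043,124.036) → (206.595,11.081) → (188.934,24.219) → (36.349,119.049) → (189.863,98.327). Open path.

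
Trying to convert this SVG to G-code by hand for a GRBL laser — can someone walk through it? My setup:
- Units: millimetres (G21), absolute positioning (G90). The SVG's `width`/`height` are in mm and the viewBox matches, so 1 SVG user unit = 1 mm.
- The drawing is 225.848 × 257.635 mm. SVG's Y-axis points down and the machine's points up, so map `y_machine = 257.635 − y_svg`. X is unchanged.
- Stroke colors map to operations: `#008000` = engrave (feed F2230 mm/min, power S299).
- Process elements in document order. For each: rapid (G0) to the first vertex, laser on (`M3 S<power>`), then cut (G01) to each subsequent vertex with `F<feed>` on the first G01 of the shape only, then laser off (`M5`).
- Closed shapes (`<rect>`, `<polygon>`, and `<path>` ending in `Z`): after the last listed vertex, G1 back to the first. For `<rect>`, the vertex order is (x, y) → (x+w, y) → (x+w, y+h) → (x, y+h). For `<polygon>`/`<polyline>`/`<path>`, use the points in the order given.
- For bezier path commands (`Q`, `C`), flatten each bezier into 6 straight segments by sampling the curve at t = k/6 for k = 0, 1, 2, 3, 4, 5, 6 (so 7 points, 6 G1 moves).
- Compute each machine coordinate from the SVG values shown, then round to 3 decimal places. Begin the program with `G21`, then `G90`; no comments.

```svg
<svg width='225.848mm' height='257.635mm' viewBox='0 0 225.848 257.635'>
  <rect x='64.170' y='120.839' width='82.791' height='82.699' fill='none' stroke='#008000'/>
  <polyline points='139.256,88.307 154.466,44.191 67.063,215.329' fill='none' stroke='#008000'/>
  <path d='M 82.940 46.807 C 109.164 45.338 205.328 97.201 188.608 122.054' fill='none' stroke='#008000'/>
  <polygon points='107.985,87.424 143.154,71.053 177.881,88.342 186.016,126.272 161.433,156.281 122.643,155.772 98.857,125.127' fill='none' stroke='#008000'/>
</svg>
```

G21
G90
G0 X64.170 Y136.796
M3 S299
G01 X146.961 Y136.796 F2230
G01 X146.961 Y54.097
G01 X64.170 Y54.097
G01 X64.170 Y136.796
M5
G0 X139.256 Y169.328
M3 S299
G01 X154.466 Y213.444 F2230
G01 X67.063 Y42.306
M5
G0 X82.940 Y210.828
M3 S299
G01 X101.034 Y207.490 F2230
G01 X125.706 Y197.495
G01 X151.878 Y183.075
G01 X174.471 Y166.462
G01 X188.407 Y149.886
G01 X188.608 Y135.581
M5
G0 X107.985 Y170.211
M3 S299
G01 X143.154 Y186.582 F2230
G01 X177.881 Y169.293
G01 X186.016 Y131.363
G01 X161.433 Y101.354
G01 X122.643 Y101.863
G01 X98.857 Y132.508
G01 X107.985 Y170.211
M5

viewBox `0 0 225.848 257.635` with mm width/height → 1 unit = 1 mm. Flip: y_m = 257.635 − y_svg.

**Shape 1** — `<rect>` rectangle, stroke `#008000` → engrave (S299, F2230). Machine vertices: (64.170,136.796) → (146.961,136.796) → (146.961,54.097) → (64.170,54.097) → (64.170,136.796). Closed: final G1 returns to the first vertex.

**Shape 2** — `<polyline>` open polyline, stroke `#008000` → engrave (S299, F2230). Machine vertices: (139.256,169.328) → (154.466,213.444) → (67.063,42.306). Open path.

**Shape 3** — `<path>` cubic bezier, stroke `#008000` → engrave (S299, F2230). Control points (SVG): P0=(82.940,46.807), P1=(109.164,45.338), P2=(205.328,97.201), P3=(188.608,122.054); sampled at t=k/6. Machine vertices: (82.940,210.828) → (101.034,207.490) → (125.706,197.495) → (151.878,183.075) → (174.471,166.462) → (188.407,149.886) → (188.608,135.581). Open path.

**Shape 4** — `<polygon>` regular polygon, stroke `#008000` → engrave (S299, F2230). Machine vertices: (107.985,170.211) → (143.154,186.582) → (177.881,169.293) → (186.016,131.363) → (161.433,101.354) → (122.643,101.863) → (98.857,132.508) → (107.985,170.211). Closed: final G1 returns to the first vertex.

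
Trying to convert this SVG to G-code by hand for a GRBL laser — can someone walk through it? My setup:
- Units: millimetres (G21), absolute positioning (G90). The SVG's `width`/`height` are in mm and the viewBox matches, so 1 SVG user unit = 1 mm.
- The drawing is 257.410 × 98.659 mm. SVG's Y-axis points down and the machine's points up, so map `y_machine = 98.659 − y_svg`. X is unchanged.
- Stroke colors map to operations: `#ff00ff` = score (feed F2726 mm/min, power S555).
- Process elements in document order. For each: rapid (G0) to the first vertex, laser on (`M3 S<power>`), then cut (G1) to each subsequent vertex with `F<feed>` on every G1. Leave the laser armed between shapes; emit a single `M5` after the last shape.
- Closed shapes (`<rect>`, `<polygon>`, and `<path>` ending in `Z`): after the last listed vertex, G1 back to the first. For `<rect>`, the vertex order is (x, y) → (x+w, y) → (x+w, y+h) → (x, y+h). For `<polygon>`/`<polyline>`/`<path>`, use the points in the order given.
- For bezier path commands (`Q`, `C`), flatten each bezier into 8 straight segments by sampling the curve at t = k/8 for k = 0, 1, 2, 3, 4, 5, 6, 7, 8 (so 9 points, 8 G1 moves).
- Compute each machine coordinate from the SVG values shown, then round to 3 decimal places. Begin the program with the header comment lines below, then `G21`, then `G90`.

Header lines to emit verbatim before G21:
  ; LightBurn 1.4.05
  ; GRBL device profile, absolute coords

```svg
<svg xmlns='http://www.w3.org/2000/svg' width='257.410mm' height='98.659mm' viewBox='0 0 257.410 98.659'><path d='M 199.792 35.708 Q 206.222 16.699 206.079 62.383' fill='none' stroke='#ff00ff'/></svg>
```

1 u = 1 mm; y_m = 98.659 − y.

[1] `<path>` quadratic bezier, #ff00ff→score S555 F2726: (199.792,62.951) → (201.297,66.692) → (202.596,68.412) → (203.690,68.110) → (204.579,65.787) → (205.262,61.442) → (205.740,55.075) → (206.012,46.686) → (206.079,36.276)

; LightBurn 1.4.05
; GRBL device profile, absolute coords
G21
G90
G0 X199.792 Y62.951
M3 S555
G1 X201.297 Y66.692 F2726
G1 X202.596 Y68.412 F2726
G1 X203.690 Y68.110 F2726
G1 X204.579 Y65.787 F2726
G1 X205.262 Y61.442 F2726
G1 X205.740 Y55.075 F2726
G1 X206.012 Y46.686 F2726
G1 X206.079 Y36.276 F2726
M5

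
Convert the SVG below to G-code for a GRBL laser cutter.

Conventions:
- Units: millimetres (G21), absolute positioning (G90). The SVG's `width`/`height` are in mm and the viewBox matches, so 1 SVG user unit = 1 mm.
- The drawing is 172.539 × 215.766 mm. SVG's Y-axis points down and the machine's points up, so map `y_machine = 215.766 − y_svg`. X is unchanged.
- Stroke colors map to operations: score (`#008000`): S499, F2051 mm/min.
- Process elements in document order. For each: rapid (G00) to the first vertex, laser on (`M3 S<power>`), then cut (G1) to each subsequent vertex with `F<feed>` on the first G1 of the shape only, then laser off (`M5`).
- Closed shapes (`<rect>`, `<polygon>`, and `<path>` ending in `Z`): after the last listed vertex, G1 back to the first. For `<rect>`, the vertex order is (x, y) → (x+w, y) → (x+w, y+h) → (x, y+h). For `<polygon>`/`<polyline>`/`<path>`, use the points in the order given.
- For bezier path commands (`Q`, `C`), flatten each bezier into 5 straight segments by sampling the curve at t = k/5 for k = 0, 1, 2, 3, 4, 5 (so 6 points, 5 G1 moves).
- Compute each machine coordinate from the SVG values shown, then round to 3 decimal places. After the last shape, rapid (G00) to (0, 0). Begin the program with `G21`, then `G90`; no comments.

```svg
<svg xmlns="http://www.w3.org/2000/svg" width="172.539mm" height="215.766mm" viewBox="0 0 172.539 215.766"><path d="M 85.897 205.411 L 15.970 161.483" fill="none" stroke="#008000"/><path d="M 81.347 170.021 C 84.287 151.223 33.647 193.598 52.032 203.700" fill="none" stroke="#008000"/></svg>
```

G21
G90
G00 X85.897 Y10.355
M3 S499
G1 X15.970 Y54.283 F2051
M5
G00 X81.347 Y45.745
M3 S499
G1 X77.662 Y50.431 F2051
G1 X67.003 Y44.920
G1 X55.255 Y33.699
G1 X48.303 Y21.252
G1 X52.032 Y12.066
M5
G00 X0.000 Y0.000

viewBox `0 0 172.539 215.766` with mm width/height → 1 unit = 1 mm. Flip: y_m = 215.766 − y_svg.

**Shape 1** — `<path>` line segment, stroke `#008000` → score (S499, F2051). Machine vertices: (85.897,10.355) → (15.970,54.283). Open path.

**Shape 2** — `<path>` cubic bezier, stroke `#008000` → score (S499, F2051). Control points (SVG): P0=(81.347,170.021), P1=(84.287,151.223), P2=(33.647,193.598), P3=(52.032,203.700); sampled at t=k/5. Machine vertices: (81.347,45.745) → (77.662,50.431) → (67.003,44.920) → (55.255,33.699) → (48.303,21.252) → (52.032,12.066). Open path.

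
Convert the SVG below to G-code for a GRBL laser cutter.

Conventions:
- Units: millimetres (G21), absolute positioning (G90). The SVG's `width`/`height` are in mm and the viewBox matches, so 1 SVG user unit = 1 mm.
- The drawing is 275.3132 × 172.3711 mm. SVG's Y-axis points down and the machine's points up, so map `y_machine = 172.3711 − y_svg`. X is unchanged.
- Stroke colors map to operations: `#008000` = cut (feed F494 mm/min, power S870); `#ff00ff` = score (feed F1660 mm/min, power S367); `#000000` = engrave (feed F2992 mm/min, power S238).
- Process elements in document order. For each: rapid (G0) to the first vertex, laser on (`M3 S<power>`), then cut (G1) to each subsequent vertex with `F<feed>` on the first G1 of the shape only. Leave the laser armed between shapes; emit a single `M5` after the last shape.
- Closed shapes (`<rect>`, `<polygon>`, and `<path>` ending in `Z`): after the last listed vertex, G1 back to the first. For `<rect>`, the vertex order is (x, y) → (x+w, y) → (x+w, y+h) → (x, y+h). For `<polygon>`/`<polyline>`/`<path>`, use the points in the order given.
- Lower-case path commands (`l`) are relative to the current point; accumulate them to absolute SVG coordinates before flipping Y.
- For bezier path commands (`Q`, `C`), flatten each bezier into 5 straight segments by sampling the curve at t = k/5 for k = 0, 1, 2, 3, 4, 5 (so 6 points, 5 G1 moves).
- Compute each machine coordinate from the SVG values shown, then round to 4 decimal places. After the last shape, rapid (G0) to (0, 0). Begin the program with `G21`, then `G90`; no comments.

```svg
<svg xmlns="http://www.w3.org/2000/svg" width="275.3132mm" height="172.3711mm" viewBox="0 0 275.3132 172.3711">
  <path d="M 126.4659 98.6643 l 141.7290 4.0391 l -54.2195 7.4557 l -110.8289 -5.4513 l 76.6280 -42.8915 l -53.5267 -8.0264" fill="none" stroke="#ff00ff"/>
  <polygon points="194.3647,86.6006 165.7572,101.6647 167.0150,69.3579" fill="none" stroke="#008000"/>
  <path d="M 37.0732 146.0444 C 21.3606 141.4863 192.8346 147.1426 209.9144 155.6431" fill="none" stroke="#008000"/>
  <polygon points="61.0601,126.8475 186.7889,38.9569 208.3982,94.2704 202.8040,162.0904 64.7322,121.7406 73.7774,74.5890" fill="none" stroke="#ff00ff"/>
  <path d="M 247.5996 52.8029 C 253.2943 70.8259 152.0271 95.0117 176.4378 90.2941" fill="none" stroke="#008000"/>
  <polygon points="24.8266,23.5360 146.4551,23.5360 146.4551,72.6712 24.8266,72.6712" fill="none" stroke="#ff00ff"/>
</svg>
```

G21
G90
G0 X126.4659 Y73.7068
M3 S367
G1 X268.1949 Y69.6677 F1660
G1 X213.9754 Y62.2120
G1 X103.1465 Y67.6633
G1 X179.7745 Y110.5548
G1 X126.2478 Y118.5812
G0 X194.3647 Y85.7705
M3 S870
G1 X165.7572 Y70.7064 F494
G1 X167.0150 Y103.0132
G1 X194.3647 Y85.7705
G0 X37.0732 Y26.3267
M3 S870
G1 X47.3754 Y27.8948 F494
G1 X86.2065 Y27.3652
G1 X137.1706 Y25.0917
G1 X183.8719 Y21.4280
G1 X209.9144 Y16.7280
G0 X61.0601 Y45.5236
M3 S367
G1 X186.7889 Y133.4142 F1660
G1 X208.3982 Y78.1007
G1 X202.8040 Y10.2807
G1 X64.7322 Y50.6305
G1 X73.7774 Y97.7821
G1 X61.0601 Y45.5236
G0 X247.5996 Y119.5682
M3 S870
G1 X240.0421 Y108.2954 F494
G1 X217.9805 Y97.2267
G1 X192.5814 Y88.0453
G1 X175.0116 Y82.4343
G1 X176.4378 Y82.0770
G0 X24.8266 Y148.8351
M3 S367
G1 X146.4551 Y148.8351 F1660
G1 X146.4551 Y99.6999
G1 X24.8266 Y99.6999
G1 X24.8266 Y148.8351
M5
G0 X0.0000 Y0.0000

Since the viewBox matches the mm dimensions, user units are millimetres directly. The only transform is the Y-flip y_m = 172.3711 − y_svg.

Shape 1 is a open polyline drawn with `<path>`. Its stroke #ff00ff means score at S367, F1660. After flipping Y the toolpath is (126.4659,73.7068) → (268.1949,69.6677) → (213.9754,62.2120) → (103.1465,67.6633) → (179.7745,110.5548) → (126.2478,118.5812).

Shape 2 is a regular polygon drawn with `<polygon>`. Its stroke #008000 means cut at S870, F494. After flipping Y the toolpath is (194.3647,85.7705) → (165.7572,70.7064) → (167.0150,103.0132) → (194.3647,85.7705), returning to the start.

Shape 3 is a cubic bezier drawn with `<path>`. Its stroke #008000 means cut at S870, F494. After flipping Y the toolpath is (37.0732,26.3267) → (47.3754,27.8948) → (86.2065,27.3652) → (137.1706,25.0917) → (183.8719,21.4280) → (209.9144,16.7280).

Shape 4 is a closed polygon drawn with `<polygon>`. Its stroke #ff00ff means score at S367, F1660. After flipping Y the toolpath is (61.0601,45.5236) → (186.7889,133.4142) → (208.3982,78.1007) → (202.8040,10.2807) → (64.7322,50.6305) → (73.7774,97.7821) → (61.0601,45.5236), returning to the start.

Shape 5 is a cubic bezier drawn with `<path>`. Its stroke #008000 means cut at S870, F494. After flipping Y the toolpath is (247.5996,119.5682) → (240.0421,108.2954) → (217.9805,97.2267) → (192.5814,88.0453) → (175.0116,82.4343) → (176.4378,82.0770).

Shape 6 is a rectangle drawn with `<polygon>`. Its stroke #ff00ff means score at S367, F1660. After flipping Y the toolpath is (24.8266,148.8351) → (146.4551,148.8351) → (146.4551,99.6999) → (24.8266,99.6999) → (24.8266,148.8351), returning to the start.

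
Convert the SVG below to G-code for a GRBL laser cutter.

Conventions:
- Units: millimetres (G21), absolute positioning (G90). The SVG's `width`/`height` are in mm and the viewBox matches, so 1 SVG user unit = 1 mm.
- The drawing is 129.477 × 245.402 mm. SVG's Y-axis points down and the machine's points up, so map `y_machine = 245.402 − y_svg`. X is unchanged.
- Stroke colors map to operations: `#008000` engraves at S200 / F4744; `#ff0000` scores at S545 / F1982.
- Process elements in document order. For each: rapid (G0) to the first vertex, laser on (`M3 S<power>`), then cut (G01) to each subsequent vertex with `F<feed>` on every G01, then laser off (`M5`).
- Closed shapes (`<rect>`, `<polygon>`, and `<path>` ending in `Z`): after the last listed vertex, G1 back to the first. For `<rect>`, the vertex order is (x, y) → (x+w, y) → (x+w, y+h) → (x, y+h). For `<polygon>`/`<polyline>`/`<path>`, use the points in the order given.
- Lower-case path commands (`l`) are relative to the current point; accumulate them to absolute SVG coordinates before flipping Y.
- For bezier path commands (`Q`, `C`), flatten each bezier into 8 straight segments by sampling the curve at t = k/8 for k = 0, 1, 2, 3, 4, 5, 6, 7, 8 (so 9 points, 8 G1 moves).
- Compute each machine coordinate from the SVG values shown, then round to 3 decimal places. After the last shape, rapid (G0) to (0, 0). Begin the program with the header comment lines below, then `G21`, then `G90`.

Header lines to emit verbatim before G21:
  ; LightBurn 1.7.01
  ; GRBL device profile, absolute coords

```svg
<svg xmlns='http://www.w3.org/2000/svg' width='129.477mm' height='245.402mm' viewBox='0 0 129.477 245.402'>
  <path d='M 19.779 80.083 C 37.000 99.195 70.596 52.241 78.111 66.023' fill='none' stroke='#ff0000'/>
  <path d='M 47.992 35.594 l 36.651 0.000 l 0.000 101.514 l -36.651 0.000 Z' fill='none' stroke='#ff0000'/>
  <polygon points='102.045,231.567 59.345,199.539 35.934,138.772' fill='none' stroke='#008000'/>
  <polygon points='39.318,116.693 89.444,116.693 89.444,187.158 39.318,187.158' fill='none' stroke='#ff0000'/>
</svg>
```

1 u = 1 mm; y_m = 245.402 − y.

[1] `<path>` cubic bezier, #ff0000→score S545 F1982: (19.779,165.319) → (26.922,161.001) → (35.102,161.391) → (43.822,165.003) → (52.585,170.350) → (60.893,175.948) → (68.248,180.309) → (74.153,181.948) → (78.111,179.379)

[2] `<path>` rectangle, #ff0000→score S545 F1982: (47.992,209.808) → (84.643,209.808) → (84.643,108.294) → (47.992,108.294) → (47.992,209.808) (closed)

[3] `<polygon>` closed polygon, #008000→engrave S200 F4744: (102.045,13.835) → (59.345,45.863) → (35.934,106.630) → (102.045,13.835) (closed)

[4] `<polygon>` rectangle, #ff0000→score S545 F1982: (39.318,128.709) → (89.444,128.709) → (89.444,58.244) → (39.318,58.244) → (39.318,128.709) (closed)

; LightBurn 1.7.01
; GRBL device profile, absolute coords
G21
G90
G0 X19.779 Y165.319
M3 S545
G01 X26.922 Y161.001 F1982
G01 X35.102 Y161.391 F1982
G01 X43.822 Y165.003 F1982
G01 X52.585 Y170.350 F1982
G01 X60.893 Y175.948 F1982
G01 X68.248 Y180.309 F1982
G01 X74.153 Y181.948 F1982
G01 X78.111 Y179.379 F1982
M5
G0 X47.992 Y209.808
M3 S545
G01 X84.643 Y209.808 F1982
G01 X84.643 Y108.294 F1982
G01 X47.992 Y108.294 F1982
G01 X47.992 Y209.808 F1982
M5
G0 X102.045 Y13.835
M3 S200
G01 X59.345 Y45.863 F4744
G01 X35.934 Y106.630 F4744
G01 X102.045 Y13.835 F4744
M5
G0 X39.318 Y128.709
M3 S545
G01 X89.444 Y128.709 F1982
G01 X89.444 Y58.244 F1982
G01 X39.318 Y58.244 F1982
G01 X39.318 Y128.709 F1982
M5
G0 X0.000 Y0.000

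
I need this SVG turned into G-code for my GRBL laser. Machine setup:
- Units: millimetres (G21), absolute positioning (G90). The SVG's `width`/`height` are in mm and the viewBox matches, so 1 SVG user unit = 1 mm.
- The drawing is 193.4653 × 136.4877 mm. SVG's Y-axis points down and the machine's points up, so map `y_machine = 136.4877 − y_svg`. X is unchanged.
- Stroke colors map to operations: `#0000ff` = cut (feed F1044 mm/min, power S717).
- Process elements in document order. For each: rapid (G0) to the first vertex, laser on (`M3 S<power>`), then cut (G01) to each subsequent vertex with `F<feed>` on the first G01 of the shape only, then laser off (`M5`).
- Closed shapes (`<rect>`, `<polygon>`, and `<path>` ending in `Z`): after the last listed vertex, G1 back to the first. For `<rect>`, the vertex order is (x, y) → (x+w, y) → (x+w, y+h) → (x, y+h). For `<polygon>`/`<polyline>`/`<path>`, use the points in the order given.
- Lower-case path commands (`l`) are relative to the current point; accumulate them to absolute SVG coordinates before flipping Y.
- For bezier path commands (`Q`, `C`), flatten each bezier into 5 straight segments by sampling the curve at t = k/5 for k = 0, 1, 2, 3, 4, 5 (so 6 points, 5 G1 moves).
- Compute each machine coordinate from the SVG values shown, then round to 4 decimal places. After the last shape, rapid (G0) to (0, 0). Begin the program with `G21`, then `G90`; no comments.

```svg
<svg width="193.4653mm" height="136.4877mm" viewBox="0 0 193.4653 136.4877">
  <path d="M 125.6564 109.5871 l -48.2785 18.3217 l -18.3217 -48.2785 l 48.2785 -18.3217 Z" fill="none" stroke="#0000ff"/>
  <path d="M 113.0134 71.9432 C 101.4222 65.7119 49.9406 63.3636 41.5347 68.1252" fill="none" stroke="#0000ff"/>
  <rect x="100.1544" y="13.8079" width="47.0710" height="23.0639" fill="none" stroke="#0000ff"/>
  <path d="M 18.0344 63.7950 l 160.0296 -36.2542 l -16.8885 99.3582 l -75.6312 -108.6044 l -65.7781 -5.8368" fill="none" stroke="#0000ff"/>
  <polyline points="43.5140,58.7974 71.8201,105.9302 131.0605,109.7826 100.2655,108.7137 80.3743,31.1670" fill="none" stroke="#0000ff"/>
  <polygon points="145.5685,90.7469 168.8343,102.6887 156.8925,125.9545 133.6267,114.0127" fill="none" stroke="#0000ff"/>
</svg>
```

G21
G90
G0 X125.6564 Y26.9006
M3 S717
G01 X77.3779 Y8.5789 F1044
G01 X59.0562 Y56.8574
G01 X107.3347 Y75.1791
G01 X125.6564 Y26.9006
M5
G0 X113.0134 Y64.5445
M3 S717
G01 X101.9356 Y67.7915 F1044
G01 X85.2664 Y69.9517
G01 X66.9883 Y70.8702
G01 X51.0836 Y70.3921
G01 X41.5347 Y68.3625
M5
G0 X100.1544 Y122.6798
M3 S717
G01 X147.2254 Y122.6798 F1044
G01 X147.2254 Y99.6159
G01 X100.1544 Y99.6159
G01 X100.1544 Y122.6798
M5
G0 X18.0344 Y72.6927
M3 S717
G01 X178.0640 Y108.9469 F1044
G01 X161.1755 Y9.5887
G01 X85.5443 Y118.1931
G01 X19.7662 Y124.0299
M5
G0 X43.5140 Y77.6903
M3 S717
G01 X71.8201 Y30.5575 F1044
G01 X131.0605 Y26.7051
G01 X100.2655 Y27.7740
G01 X80.3743 Y105.3207
M5
G0 X145.5685 Y45.7408
M3 S717
G01 X168.8343 Y33.7990 F1044
G01 X156.8925 Y10.5332
G01 X133.6267 Y22.4750
G01 X145.5685 Y45.7408
M5
G0 X0.0000 Y0.0000

Since the viewBox matches the mm dimensions, user units are millimetres directly. The only transform is the Y-flip y_m = 136.4877 − y_svg.

Shape 1 is a regular polygon drawn with `<path>`. Its stroke #0000ff means cut at S717, F1044. After flipping Y the toolpath is (125.6564,26.9006) → (77.3779,8.5789) → (59.0562,56.8574) → (107.3347,75.1791) → (125.6564,26.9006), returning to the start.

Shape 2 is a cubic bezier drawn with `<path>`. Its stroke #0000ff means cut at S717, F1044. After flipping Y the toolpath is (113.0134,64.5445) → (101.9356,67.7915) → (85.2664,69.9517) → (66.9883,70.8702) → (51.0836,70.3921) → (41.5347,68.3625).

Shape 3 is a rectangle drawn with `<rect>`. Its stroke #0000ff means cut at S717, F1044. After flipping Y the toolpath is (100.1544,122.6798) → (147.2254,122.6798) → (147.2254,99.6159) → (100.1544,99.6159) → (100.1544,122.6798), returning to the start.

Shape 4 is a open polyline drawn with `<path>`. Its stroke #0000ff means cut at S717, F1044. After flipping Y the toolpath is (18.0344,72.6927) → (178.0640,108.9469) → (161.1755,9.5887) → (85.5443,118.1931) → (19.7662,124.0299).

Shape 5 is a open polyline drawn with `<polyline>`. Its stroke #0000ff means cut at S717, F1044. After flipping Y the toolpath is (43.5140,77.6903) → (71.8201,30.5575) → (131.0605,26.7051) → (100.2655,27.7740) → (80.3743,105.3207).

Shape 6 is a regular polygon drawn with `<polygon>`. Its stroke #0000ff means cut at S717, F1044. After flipping Y the toolpath is (145.5685,45.7408) → (168.8343,33.7990) → (156.8925,10.5332) → (133.6267,22.4750) → (145.5685,45.7408), returning to the start.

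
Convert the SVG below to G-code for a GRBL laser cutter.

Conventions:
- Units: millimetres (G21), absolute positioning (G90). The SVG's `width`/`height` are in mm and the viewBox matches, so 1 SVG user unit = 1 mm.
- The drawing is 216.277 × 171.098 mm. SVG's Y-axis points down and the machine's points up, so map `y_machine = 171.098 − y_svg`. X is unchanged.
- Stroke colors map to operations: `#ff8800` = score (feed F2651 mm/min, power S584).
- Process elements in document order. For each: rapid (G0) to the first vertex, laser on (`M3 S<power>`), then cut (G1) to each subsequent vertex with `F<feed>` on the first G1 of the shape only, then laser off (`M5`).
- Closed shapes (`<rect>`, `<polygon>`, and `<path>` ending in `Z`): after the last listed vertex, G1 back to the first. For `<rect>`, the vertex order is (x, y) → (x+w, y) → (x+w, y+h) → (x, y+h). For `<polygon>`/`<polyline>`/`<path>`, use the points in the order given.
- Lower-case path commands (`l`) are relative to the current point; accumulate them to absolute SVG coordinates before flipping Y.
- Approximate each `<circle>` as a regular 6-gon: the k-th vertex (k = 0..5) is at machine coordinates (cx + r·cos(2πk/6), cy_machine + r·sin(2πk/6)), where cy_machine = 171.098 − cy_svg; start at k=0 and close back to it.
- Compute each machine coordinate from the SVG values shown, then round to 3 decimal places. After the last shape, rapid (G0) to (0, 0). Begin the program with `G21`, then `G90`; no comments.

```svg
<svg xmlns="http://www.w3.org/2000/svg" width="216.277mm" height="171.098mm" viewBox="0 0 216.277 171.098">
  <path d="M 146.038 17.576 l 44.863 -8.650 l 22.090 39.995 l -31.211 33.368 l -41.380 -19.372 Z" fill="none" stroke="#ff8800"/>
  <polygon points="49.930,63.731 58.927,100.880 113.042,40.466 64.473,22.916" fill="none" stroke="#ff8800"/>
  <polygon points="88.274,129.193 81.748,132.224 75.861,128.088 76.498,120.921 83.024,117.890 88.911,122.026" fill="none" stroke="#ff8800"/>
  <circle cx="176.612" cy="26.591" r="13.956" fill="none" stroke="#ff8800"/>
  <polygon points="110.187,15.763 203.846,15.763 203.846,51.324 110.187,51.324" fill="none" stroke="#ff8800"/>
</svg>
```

G21
G90
G0 X146.038 Y153.522
M3 S584
G1 X190.901 Y162.172 F2651
G1 X212.991 Y122.177
G1 X181.780 Y88.809
G1 X140.400 Y108.181
G1 X146.038 Y153.522
M5
G0 X49.930 Y107.367
M3 S584
G1 X58.927 Y70.218 F2651
G1 X113.042 Y130.632
G1 X64.473 Y148.182
G1 X49.930 Y107.367
M5
G0 X88.274 Y41.905
M3 S584
G1 X81.748 Y38.874 F2651
G1 X75.861 Y43.010
G1 X76.498 Y50.177
G1 X83.024 Y53.208
G1 X88.911 Y49.072
G1 X88.274 Y41.905
M5
G0 X190.568 Y144.507
M3 S584
G1 X183.590 Y156.593 F2651
G1 X169.634 Y156.593
G1 X162.656 Y144.507
G1 X169.634 Y132.421
G1 X183.590 Y132.421
G1 X190.568 Y144.507
M5
G0 X110.187 Y155.335
M3 S584
G1 X203.846 Y155.335 F2651
G1 X203.846 Y119.774
G1 X110.187 Y119.774
G1 X110.187 Y155.335
M5
G0 X0.000 Y0.000

1 u = 1 mm; y_m = 171.098 − y.

[1] `<path>` regular polygon, #ff8800→score S584 F2651: (146.038,153.522) → (190.901,162.172) → (212.991,122.177) → (181.780,88.809) → (140.400,108.181) → (146.038,153.522) (closed)

[2] `<polygon>` closed polygon, #ff8800→score S584 F2651: (49.930,107.367) → (58.927,70.218) → (113.042,130.632) → (64.473,148.182) → (49.930,107.367) (closed)

[3] `<polygon>` regular polygon, #ff8800→score S584 F2651: (88.274,41.905) → (81.748,38.874) → (75.861,43.010) → (76.498,50.177) → (83.024,53.208) → (88.911,49.072) → (88.274,41.905) (closed)

[4] `<circle>` circle, #ff8800→score S584 F2651: (190.568,144.507) → (183.590,156.593) → (169.634,156.593) → (162.656,144.507) → (169.634,132.421) → (183.590,132.421) → (190.568,144.507) (closed)

[5] `<polygon>` rectangle, #ff8800→score S584 F2651: (110.187,155.335) → (203.846,155.335) → (203.846,119.774) → (110.187,119.774) → (110.187,155.335) (closed)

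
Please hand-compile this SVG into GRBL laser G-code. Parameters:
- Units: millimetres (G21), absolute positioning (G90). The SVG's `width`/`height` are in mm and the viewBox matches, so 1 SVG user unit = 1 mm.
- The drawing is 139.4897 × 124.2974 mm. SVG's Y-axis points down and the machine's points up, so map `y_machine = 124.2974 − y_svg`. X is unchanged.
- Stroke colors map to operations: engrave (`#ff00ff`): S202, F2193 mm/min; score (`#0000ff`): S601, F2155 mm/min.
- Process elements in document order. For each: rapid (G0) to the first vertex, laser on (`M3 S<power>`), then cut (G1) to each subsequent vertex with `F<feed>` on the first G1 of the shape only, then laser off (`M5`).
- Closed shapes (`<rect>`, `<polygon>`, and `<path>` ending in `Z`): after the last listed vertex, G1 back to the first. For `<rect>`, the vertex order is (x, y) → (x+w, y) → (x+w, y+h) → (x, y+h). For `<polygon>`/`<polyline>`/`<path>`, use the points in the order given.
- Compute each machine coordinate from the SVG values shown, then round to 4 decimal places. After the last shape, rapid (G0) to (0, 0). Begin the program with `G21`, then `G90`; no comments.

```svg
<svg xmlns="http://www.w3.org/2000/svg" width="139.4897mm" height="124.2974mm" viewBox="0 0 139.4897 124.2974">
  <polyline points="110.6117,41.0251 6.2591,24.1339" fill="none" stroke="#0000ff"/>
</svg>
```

G21
G90
G0 X110.6117 Y83.2723
M3 S601
G1 X6.2591 Y100.1635 F2155
M5
G0 X0.0000 Y0.0000

Since the viewBox matches the mm dimensions, user units are millimetres directly. The only transform is the Y-flip y_m = 124.2974 − y_svg.

Shape 1 is a line segment drawn with `<polyline>`. Its stroke #0000ff means score at S601, F2155. After flipping Y the toolpath is (110.6117,83.2723) → (6.2591,100.1635).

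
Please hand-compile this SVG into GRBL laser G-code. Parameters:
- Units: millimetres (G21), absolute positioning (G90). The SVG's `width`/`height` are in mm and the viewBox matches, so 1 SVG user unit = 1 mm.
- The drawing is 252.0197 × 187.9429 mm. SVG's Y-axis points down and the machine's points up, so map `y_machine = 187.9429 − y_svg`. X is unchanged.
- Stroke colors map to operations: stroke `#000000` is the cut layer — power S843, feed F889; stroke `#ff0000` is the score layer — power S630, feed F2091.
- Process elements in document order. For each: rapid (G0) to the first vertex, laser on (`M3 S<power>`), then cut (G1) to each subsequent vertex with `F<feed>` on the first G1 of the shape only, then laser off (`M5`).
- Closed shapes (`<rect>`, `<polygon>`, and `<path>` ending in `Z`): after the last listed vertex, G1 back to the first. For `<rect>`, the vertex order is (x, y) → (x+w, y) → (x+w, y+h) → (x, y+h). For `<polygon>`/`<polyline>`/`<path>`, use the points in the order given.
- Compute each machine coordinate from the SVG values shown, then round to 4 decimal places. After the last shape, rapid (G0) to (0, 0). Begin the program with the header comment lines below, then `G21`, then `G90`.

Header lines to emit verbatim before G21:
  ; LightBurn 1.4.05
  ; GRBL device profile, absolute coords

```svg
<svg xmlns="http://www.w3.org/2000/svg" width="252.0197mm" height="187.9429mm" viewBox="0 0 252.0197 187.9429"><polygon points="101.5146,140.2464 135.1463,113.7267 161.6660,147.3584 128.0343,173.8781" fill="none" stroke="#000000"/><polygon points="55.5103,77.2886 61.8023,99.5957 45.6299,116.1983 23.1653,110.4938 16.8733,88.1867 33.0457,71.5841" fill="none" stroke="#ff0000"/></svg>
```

1 u = 1 mm; y_m = 187.9429 − y.

[1] `<polygon>` regular polygon, #000000→cut S843 F889: (101.5146,47.6965) → (135.1463,74.2162) → (161.6660,40.5845) → (128.0343,14.0648) → (101.5146,47.6965) (closed)

[2] `<polygon>` regular polygon, #ff0000→score S630 F2091: (55.5103,110.6543) → (61.8023,88.3472) → (45.6299,71.7446) → (23.1653,77.4491) → (16.8733,99.7562) → (33.0457,116.3588) → (55.5103,110.6543) (closed)

; LightBurn 1.4.05
; GRBL device profile, absolute coords
G21
G90
G0 X101.5146 Y47.6965
M3 S843
G1 X135.1463 Y74.2162 F889
G1 X161.6660 Y40.5845
G1 X128.0343 Y14.0648
G1 X101.5146 Y47.6965
M5
G0 X55.5103 Y110.6543
M3 S630
G1 X61.8023 Y88.3472 F2091
G1 X45.6299 Y71.7446
G1 X23.1653 Y77.4491
G1 X16.8733 Y99.7562
G1 X33.0457 Y116.3588
G1 X55.5103 Y110.6543
M5
G0 X0.0000 Y0.0000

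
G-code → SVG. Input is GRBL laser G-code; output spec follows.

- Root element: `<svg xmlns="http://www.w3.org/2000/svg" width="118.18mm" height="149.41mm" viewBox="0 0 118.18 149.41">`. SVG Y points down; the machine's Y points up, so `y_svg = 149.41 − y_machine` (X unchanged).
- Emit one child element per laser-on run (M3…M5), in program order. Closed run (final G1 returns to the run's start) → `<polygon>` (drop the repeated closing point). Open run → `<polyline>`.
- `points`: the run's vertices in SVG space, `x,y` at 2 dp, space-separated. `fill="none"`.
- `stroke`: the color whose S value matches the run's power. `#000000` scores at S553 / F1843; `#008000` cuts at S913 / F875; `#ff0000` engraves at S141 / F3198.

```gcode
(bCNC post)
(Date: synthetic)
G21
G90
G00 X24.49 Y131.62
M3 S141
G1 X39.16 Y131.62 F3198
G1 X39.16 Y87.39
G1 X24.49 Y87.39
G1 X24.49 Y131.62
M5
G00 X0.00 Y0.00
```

Each laser-on run becomes one SVG element. Flip Y back into SVG space with y_svg = 149.41 − y_machine. Every run uses S141, so all elements get stroke `#ff0000` (engrave).

Run 1: The run returns to its start, so emit a `<polygon>` with points (Y-flipped): 24.49,17.79 39.16,17.79 39.16,62.02 24.49,62.02.

<svg xmlns="http://www.w3.org/2000/svg" width="118.18mm" height="149.41mm" viewBox="0 0 118.18 149.41">
  <polygon points="24.49,17.79 39.16,17.79 39.16,62.02 24.49,62.02" fill="none" stroke="#ff0000"/>
</svg>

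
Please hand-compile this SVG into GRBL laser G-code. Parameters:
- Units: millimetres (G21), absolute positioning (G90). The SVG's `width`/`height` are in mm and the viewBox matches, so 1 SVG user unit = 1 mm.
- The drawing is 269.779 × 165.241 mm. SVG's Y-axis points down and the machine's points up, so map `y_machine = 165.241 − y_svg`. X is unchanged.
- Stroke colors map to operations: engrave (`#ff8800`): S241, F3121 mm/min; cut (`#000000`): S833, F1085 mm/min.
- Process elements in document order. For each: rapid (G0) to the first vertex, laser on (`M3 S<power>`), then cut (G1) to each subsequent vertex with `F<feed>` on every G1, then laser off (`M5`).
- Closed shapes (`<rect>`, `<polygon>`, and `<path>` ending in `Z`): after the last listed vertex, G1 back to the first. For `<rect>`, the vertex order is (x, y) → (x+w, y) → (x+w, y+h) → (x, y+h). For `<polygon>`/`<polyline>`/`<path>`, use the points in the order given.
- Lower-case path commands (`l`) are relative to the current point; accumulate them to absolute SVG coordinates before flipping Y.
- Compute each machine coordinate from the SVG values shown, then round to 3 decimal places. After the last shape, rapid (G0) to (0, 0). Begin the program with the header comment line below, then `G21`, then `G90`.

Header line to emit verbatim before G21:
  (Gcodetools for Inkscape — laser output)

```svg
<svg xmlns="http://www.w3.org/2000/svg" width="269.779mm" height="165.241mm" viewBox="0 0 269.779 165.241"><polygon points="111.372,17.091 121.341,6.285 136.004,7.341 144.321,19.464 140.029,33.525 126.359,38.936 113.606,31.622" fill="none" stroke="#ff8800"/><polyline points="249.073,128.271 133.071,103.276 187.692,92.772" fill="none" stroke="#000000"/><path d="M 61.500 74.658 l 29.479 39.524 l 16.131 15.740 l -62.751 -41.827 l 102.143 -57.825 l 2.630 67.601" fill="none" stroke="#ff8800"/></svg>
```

(Gcodetools for Inkscape — laser output)
G21
G90
G0 X111.372 Y148.150
M3 S241
G1 X121.341 Y158.956 F3121
G1 X136.004 Y157.900 F3121
G1 X144.321 Y145.777 F3121
G1 X140.029 Y131.716 F3121
G1 X126.359 Y126.305 F3121
G1 X113.606 Y133.619 F3121
G1 X111.372 Y148.150 F3121
M5
G0 X249.073 Y36.970
M3 S833
G1 X133.071 Y61.965 F1085
G1 X187.692 Y72.469 F1085
M5
G0 X61.500 Y90.583
M3 S241
G1 X90.979 Y51.059 F3121
G1 X107.110 Y35.319 F3121
G1 X44.359 Y77.146 F3121
G1 X146.502 Y134.971 F3121
G1 X149.132 Y67.370 F3121
M5
G0 X0.000 Y0.000

viewBox `0 0 269.779 165.241` with mm width/height → 1 unit = 1 mm. Flip: y_m = 165.241 − y_svg.

**Shape 1** — `<polygon>` regular polygon, stroke `#ff8800` → engrave (S241, F3121). Machine vertices: (111.372,148.150) → (121.341,158.956) → (136.004,157.900) → (144.321,145.777) → (140.029,131.716) → (126.359,126.305) → (113.606,133.619) → (111.372,148.150). Closed: final G1 returns to the first vertex.

**Shape 2** — `<polyline>` open polyline, stroke `#000000` → cut (S833, F1085). Machine vertices: (249.073,36.970) → (133.071,61.965) → (187.692,72.469). Open path.

**Shape 3** — `<path>` open polyline, stroke `#ff8800` → engrave (S241, F3121). Machine vertices: (61.500,90.583) → (90.979,51.059) → (107.110,35.319) → (44.359,77.146) → (146.502,134.971) → (149.132,67.370). Open path.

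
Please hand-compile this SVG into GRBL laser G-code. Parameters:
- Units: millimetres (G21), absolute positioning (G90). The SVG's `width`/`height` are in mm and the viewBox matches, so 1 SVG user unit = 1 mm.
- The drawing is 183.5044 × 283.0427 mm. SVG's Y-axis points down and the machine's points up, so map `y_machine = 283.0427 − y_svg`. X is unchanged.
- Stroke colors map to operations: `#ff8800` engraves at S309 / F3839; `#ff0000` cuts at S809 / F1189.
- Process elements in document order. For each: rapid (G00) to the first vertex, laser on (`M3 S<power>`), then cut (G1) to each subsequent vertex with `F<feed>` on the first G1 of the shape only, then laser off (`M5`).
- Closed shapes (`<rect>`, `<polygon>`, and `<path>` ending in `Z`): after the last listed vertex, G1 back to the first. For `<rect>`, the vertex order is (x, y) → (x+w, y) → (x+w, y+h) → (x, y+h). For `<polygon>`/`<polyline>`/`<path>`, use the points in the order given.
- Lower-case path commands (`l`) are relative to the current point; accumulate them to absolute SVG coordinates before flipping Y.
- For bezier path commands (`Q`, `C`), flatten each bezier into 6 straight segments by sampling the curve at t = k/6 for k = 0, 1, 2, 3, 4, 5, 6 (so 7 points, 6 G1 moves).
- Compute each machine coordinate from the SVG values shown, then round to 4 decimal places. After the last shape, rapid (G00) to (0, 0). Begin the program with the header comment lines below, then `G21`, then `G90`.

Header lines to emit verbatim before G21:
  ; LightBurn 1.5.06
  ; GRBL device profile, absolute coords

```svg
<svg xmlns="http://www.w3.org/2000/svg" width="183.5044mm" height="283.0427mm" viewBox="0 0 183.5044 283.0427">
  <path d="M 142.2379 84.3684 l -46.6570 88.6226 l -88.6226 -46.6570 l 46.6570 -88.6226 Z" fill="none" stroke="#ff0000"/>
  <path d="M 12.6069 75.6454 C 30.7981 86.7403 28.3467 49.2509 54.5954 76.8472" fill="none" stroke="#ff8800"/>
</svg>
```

; LightBurn 1.5.06
; GRBL device profile, absolute coords
G21
G90
G00 X142.2379 Y198.6743
M3 S809
G1 X95.5809 Y110.0517 F1189
G1 X6.9583 Y156.7087
G1 X53.6153 Y245.3313
G1 X142.2379 Y198.6743
M5
G00 X12.6069 Y207.3973
M3 S309
G1 X20.2107 Y205.3723 F3839
G1 X25.7447 Y208.2872
G1 X30.5796 Y212.9844
G1 X36.0859 Y216.3066
G1 X43.6343 Y215.0961
G1 X54.5954 Y206.1955
M5
G00 X0.0000 Y0.0000

1 u = 1 mm; y_m = 283.0427 − y.

[1] `<path>` regular polygon, #ff0000→cut S809 F1189: (142.2379,198.6743) → (95.5809,110.0517) → (6.9583,156.7087) → (53.6153,245.3313) → (142.2379,198.6743) (closed)

[2] `<path>` cubic bezier, #ff8800→engrave S309 F3839: (12.6069,207.3973) → (20.2107,205.3723) → (25.7447,208.2872) → (30.5796,212.9844) → (36.0859,216.3066) → (43.6343,215.0961) → (54.5954,206.1955)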